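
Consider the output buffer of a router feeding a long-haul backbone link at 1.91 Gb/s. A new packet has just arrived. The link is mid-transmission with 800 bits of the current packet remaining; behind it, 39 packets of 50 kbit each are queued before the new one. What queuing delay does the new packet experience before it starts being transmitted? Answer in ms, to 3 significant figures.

Each queued packet: L/R = 50000/1910000000 = 0.026178 ms.
39 queued → 1.02094 ms.
Plus remaining 800 bits of current packet: 0.000418848 ms.
Queuing delay = 1.02 ms.

1.02 ms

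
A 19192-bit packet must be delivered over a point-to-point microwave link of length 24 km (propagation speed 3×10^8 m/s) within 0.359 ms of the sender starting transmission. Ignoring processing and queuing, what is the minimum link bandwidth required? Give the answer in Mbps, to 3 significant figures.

Propagation delay = 24000 / 300000000 = 0.08 ms.
Transmission budget = 0.359 − 0.08 = 0.279 ms.
R ≥ L / t_tx = 19192 bits / 0.000279 s = 68.8 Mbps.

68.8 Mbps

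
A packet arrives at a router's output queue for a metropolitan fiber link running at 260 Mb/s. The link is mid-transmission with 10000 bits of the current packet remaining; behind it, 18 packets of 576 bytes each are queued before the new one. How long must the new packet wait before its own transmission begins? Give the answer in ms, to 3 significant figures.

Each queued packet: L/R = 4608/260000000 = 0.0177231 ms.
18 queued → 0.319015 ms.
Plus remaining 10000 bits of current packet: 0.0384615 ms.
Queuing delay = 0.357 ms.

0.357 ms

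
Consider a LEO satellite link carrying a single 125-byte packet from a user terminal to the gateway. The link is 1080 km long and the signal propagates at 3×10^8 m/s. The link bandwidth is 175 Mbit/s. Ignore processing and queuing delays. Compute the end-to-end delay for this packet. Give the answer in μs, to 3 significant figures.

3610 μs

L = 125 × 8 = 1000 bits.
Transmission delay = L/R = 1000 / 175000000 = 5.71429 μs.
Propagation delay = d/s = 1080000 m / 300000000 m/s = 3600 μs.
Total = 3610 μs.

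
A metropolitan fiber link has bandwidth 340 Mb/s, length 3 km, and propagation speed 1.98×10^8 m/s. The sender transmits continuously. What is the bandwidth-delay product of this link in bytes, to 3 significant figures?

644 bytes

Propagation delay = 3000 / 198000000 = 1.51515e-05 s.
BDP = R × t_prop = 340000000 × 1.51515e-05 = 5151.52 bits.
In bytes: 5151.52/8 = 644 bytes.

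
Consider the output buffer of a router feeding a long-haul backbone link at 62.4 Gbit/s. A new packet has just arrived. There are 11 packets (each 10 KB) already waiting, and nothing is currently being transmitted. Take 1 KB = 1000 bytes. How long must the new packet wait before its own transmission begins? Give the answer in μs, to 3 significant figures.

Each queued packet: L/R = 80000/62400000000 = 1.28205 μs.
11 queued → 14.1026 μs.
Queuing delay = 14.1 μs.

14.1 μs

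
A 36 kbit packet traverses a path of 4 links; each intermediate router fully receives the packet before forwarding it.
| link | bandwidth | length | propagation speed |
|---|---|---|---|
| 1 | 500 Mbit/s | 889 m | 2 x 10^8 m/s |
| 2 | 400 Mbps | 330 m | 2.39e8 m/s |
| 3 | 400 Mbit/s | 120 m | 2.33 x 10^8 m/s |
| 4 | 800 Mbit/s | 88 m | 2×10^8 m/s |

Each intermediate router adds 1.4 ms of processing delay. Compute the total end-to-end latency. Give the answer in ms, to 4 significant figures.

L = 36000 bits.
Transmission delays (L/R per hop): 0.072, 0.09, 0.09, 0.045 ms; sum = 0.297 ms.
Propagation delays (d/s per hop): 0.004445, 0.00138075, 0.000515021, 0.00044 ms; sum = 0.00678077 ms.
Processing at 3 router(s): 3 × 1.4 ms = 4.2 ms.
End-to-end = 4.504 ms.

4.504 ms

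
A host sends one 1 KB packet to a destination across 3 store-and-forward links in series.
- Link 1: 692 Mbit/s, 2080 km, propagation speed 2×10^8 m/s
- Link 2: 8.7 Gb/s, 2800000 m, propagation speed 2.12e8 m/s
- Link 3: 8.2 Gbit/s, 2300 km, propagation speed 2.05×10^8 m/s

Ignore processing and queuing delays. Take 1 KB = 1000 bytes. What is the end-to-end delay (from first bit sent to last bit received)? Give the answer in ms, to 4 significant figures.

L = 8000 bits.
Transmission delays (L/R per hop): 0.0115607, 0.00091954, 0.00097561 ms; sum = 0.0134558 ms.
Propagation delays (d/s per hop): 10.4, 13.2075, 11.2195 ms; sum = 34.8271 ms.
End-to-end = 34.84 ms.

34.84 ms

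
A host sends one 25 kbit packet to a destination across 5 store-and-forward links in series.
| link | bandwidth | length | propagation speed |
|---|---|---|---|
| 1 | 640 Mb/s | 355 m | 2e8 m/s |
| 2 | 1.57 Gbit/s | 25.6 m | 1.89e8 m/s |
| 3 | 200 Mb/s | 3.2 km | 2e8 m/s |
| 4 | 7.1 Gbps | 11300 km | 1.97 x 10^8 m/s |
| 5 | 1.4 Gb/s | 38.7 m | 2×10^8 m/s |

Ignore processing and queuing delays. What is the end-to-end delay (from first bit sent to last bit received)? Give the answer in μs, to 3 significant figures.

57600 μs

L = 25000 bits.
Transmission delays (L/R per hop): 39.0625, 15.9236, 125, 3.52113, 17.8571 μs; sum = 201.364 μs.
Propagation delays (d/s per hop): 1.775, 0.13545, 16, 57360.4, 0.1935 μs; sum = 57378.5 μs.
End-to-end = 57600 μs.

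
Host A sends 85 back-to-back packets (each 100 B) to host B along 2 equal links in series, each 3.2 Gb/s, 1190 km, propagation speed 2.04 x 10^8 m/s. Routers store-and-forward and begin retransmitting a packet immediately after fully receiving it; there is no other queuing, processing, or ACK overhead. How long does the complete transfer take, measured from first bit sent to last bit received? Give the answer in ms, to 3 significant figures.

Per-hop transmission t_tx = L/R = 800/3200000000 = 0.00025 ms.
Per-hop propagation t_prop = 1190000/204000000 = 5.83333 ms.
Pipeline fill: first packet needs 2·t_tx to clear all hops; remaining 84 packets each add one t_tx.
Total = (2+85-1)·t_tx + 2·t_prop = 86·0.00025 + 2·5.83333 = 11.7 ms.

11.7 ms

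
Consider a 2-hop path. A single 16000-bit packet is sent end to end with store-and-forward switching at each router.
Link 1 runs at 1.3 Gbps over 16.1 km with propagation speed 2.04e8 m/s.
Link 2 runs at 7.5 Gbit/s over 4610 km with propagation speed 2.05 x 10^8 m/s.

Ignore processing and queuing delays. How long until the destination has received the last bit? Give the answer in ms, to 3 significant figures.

22.6 ms

Transmission delays (L/R per hop): 0.0123077, 0.00213333 ms; sum = 0.014441 ms.
Propagation delays (d/s per hop): 0.0789216, 22.4878 ms; sum = 22.5667 ms.
End-to-end = 22.6 ms.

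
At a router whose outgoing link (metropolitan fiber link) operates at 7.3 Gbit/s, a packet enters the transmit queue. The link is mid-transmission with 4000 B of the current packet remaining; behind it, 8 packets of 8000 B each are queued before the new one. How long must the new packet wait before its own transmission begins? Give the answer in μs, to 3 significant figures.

74.5 μs

Each queued packet: L/R = 64000/7300000000 = 8.76712 μs.
8 queued → 70.137 μs.
Plus remaining 32000 bits of current packet: 4.38356 μs.
Queuing delay = 74.5 μs.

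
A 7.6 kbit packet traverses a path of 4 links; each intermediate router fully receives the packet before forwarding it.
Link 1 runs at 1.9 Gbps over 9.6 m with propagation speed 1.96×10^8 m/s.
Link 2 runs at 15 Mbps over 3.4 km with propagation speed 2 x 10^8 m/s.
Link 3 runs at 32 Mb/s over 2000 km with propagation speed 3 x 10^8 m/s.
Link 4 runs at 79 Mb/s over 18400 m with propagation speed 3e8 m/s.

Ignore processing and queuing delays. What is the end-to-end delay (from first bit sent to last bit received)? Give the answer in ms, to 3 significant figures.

L = 7600 bits.
Transmission delays (L/R per hop): 0.004, 0.506667, 0.2375, 0.0962025 ms; sum = 0.844369 ms.
Propagation delays (d/s per hop): 4.89796e-05, 0.017, 6.66667, 0.0613333 ms; sum = 6.74505 ms.
End-to-end = 7.59 ms.

7.59 ms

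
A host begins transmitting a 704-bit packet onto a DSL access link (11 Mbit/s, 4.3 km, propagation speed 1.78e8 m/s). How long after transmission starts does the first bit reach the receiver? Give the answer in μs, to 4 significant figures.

24.16 μs

First bit experiences only propagation delay: d/s = 4300/178000000 = 24.16 μs.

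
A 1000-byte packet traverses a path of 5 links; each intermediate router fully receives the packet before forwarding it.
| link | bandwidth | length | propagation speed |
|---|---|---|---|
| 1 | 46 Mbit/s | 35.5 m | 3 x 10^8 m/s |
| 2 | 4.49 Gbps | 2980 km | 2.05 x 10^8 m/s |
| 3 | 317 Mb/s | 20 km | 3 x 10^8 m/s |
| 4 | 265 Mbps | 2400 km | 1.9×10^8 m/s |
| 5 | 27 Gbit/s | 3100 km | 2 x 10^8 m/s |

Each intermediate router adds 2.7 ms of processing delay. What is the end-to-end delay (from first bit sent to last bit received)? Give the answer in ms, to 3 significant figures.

L = 1000 × 8 = 8000 bits.
Transmission delays (L/R per hop): 0.173913, 0.00178174, 0.0252366, 0.0301887, 0.000296296 ms; sum = 0.231416 ms.
Propagation delays (d/s per hop): 0.000118333, 14.5366, 0.0666667, 12.6316, 15.5 ms; sum = 42.7349 ms.
Processing at 4 router(s): 4 × 2.7 ms = 10.8 ms.
End-to-end = 53.8 ms.

53.8 ms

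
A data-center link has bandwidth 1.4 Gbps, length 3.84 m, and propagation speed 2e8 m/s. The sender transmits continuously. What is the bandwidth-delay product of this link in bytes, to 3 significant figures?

Propagation delay = 3.84 / 200000000 = 1.92e-08 s.
BDP = R × t_prop = 1400000000 × 1.92e-08 = 26.88 bits.
In bytes: 26.88/8 = 3.36 bytes.

3.36 bytes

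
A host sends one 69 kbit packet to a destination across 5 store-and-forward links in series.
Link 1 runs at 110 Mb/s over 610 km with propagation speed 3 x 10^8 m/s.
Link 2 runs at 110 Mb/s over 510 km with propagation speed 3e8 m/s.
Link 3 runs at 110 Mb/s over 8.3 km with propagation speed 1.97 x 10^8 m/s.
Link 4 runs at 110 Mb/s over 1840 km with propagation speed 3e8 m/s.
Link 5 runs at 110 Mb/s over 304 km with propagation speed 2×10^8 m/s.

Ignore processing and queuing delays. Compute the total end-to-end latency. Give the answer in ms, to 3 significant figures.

L = 69000 bits.
Transmission delay per hop = L/R = 69000/110000000 = 0.627273 ms; 5 hops → 3.13636 ms.
Propagation delays (d/s per hop): 2.03333, 1.7, 0.042132, 6.13333, 1.52 ms; sum = 11.4288 ms.
End-to-end = 14.6 ms.

14.6 ms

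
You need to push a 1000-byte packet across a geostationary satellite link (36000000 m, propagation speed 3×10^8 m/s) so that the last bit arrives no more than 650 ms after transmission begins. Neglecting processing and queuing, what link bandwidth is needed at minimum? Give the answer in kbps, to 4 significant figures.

15.09 kbps

L = 8000 bits.
Propagation delay = 36000000 / 300000000 = 120 ms.
Transmission budget = 650 − 120 = 530 ms.
R ≥ L / t_tx = 8000 bits / 0.53 s = 15.09 kbps.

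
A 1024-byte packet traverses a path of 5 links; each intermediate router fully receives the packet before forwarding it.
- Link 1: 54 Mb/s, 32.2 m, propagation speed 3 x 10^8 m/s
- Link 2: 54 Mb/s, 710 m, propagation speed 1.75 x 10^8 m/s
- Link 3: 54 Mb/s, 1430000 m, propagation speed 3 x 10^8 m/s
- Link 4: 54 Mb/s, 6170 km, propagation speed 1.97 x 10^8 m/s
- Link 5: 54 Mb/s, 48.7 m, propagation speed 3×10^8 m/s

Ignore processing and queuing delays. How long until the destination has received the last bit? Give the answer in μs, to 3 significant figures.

L = 1024 × 8 = 8192 bits.
Transmission delay per hop = L/R = 8192/54000000 = 151.704 μs; 5 hops → 758.519 μs.
Propagation delays (d/s per hop): 0.107333, 4.05714, 4766.67, 31319.8, 0.162333 μs; sum = 36090.8 μs.
End-to-end = 36800 μs.

36800 μs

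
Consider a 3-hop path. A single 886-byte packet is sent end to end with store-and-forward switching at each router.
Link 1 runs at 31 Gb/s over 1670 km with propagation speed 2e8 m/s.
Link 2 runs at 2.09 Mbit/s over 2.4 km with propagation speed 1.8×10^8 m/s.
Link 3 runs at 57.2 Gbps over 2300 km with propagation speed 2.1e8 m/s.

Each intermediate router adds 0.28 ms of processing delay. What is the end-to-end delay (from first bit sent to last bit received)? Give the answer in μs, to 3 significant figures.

23300 μs

L = 886 × 8 = 7088 bits.
Transmission delays (L/R per hop): 0.228645, 3391.39, 0.123916 μs; sum = 3391.74 μs.
Propagation delays (d/s per hop): 8350, 13.3333, 10952.4 μs; sum = 19315.7 μs.
Processing at 2 router(s): 2 × 0.28 ms = 560 μs.
End-to-end = 23300 μs.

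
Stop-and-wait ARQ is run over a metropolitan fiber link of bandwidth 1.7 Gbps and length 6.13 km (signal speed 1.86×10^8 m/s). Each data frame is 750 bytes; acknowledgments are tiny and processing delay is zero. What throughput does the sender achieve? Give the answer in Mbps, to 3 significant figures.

86.4 Mbps

t_tx = L/R = 6000/1700000000 = 3.52941e-06 s.
t_prop = 6130/186000000 = 3.2957e-05 s; RTT = 6.5914e-05 s.
Cycle = t_tx + RTT = 6.94434e-05 s.
Throughput = L / cycle = 6000 / 6.94434e-05 = 86.4 Mbps.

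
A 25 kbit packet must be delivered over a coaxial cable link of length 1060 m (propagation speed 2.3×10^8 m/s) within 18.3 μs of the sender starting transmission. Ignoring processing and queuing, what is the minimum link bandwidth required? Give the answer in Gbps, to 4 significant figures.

Propagation delay = 1060 / 2.3e+08 = 4.6087 μs.
Transmission budget = 18.3 − 4.6087 = 13.6913 μs.
R ≥ L / t_tx = 25000 bits / 1.36913e-05 s = 1.826 Gbps.

1.826 Gbps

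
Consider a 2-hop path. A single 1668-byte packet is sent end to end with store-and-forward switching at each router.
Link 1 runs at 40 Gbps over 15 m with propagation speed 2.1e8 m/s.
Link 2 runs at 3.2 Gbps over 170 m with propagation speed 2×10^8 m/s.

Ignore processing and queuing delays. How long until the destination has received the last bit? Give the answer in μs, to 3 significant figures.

5.43 μs

L = 1668 × 8 = 13344 bits.
Transmission delays (L/R per hop): 0.3336, 4.17 μs; sum = 4.5036 μs.
Propagation delays (d/s per hop): 0.0714286, 0.85 μs; sum = 0.921429 μs.
End-to-end = 5.43 μs.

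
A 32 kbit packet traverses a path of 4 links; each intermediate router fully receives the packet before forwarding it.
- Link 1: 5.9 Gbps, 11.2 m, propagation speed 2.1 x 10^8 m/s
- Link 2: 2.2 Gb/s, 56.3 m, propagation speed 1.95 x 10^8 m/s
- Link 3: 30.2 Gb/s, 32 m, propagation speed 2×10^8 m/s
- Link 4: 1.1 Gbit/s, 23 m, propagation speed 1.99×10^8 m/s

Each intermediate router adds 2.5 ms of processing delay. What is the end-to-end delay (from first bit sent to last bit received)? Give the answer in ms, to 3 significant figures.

L = 32000 bits.
Transmission delays (L/R per hop): 0.00542373, 0.0145455, 0.0010596, 0.0290909 ms; sum = 0.0501197 ms.
Propagation delays (d/s per hop): 5.33333e-05, 0.000288718, 0.00016, 0.000115578 ms; sum = 0.000617629 ms.
Processing at 3 router(s): 3 × 2.5 ms = 7.5 ms.
End-to-end = 7.55 ms.

7.55 ms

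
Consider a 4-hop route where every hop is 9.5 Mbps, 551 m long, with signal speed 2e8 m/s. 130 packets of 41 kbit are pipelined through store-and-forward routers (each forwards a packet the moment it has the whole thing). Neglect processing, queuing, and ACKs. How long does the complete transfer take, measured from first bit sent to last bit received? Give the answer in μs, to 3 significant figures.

574000 μs

Per-hop transmission t_tx = L/R = 41000/9500000 = 4315.79 μs.
Per-hop propagation t_prop = 551/200000000 = 2.755 μs.
Pipeline fill: first packet needs 4·t_tx to clear all hops; remaining 129 packets each add one t_tx.
Total = (4+130-1)·t_tx + 4·t_prop = 133·4315.79 + 4·2.755 = 574000 μs.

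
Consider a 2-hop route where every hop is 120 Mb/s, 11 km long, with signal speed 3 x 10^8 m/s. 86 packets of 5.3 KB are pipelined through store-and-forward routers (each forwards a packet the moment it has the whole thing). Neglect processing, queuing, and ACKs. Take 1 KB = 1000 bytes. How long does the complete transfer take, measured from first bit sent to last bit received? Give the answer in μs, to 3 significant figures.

Per-hop transmission t_tx = L/R = 42400/120000000 = 353.333 μs.
Per-hop propagation t_prop = 11000/300000000 = 36.6667 μs.
Pipeline fill: first packet needs 2·t_tx to clear all hops; remaining 85 packets each add one t_tx.
Total = (2+86-1)·t_tx + 2·t_prop = 87·353.333 + 2·36.6667 = 30800 μs.

30800 μs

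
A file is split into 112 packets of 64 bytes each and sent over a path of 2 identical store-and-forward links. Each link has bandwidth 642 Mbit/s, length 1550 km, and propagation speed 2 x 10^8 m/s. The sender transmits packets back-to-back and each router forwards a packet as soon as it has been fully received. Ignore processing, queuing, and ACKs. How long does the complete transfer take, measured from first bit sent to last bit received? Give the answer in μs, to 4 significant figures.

Per-hop transmission t_tx = L/R = 512/642000000 = 0.797508 μs.
Per-hop propagation t_prop = 1550000/200000000 = 7750 μs.
Pipeline fill: first packet needs 2·t_tx to clear all hops; remaining 111 packets each add one t_tx.
Total = (2+112-1)·t_tx + 2·t_prop = 113·0.797508 + 2·7750 = 15590 μs.

15590 μs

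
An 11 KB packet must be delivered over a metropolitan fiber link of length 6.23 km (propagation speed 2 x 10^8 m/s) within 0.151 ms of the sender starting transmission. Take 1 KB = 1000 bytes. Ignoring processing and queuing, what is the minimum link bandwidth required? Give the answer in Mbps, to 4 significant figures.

734.3 Mbps

L = 88000 bits.
Propagation delay = 6230 / 200000000 = 0.03115 ms.
Transmission budget = 0.151 − 0.03115 = 0.11985 ms.
R ≥ L / t_tx = 88000 bits / 0.00011985 s = 734.3 Mbps.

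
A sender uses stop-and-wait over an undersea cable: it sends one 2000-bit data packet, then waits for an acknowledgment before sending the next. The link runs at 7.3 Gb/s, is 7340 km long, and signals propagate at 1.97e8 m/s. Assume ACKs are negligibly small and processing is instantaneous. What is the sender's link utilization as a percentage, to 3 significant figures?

0.000368 %

t_tx = L/R = 2000/7300000000 = 2.73973e-07 s.
t_prop = 7340000/197000000 = 0.0372589 s; RTT = 0.0745178 s.
Cycle = t_tx + RTT = 0.074518 s.
Utilization = t_tx / cycle = 2.73973e-07/0.074518 = 0.000368 %.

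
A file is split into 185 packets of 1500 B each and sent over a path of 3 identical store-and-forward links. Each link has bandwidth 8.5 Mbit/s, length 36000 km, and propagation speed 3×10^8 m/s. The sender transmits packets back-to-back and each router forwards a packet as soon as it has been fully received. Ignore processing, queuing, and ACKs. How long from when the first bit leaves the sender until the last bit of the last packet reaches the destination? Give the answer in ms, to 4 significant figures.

Per-hop transmission t_tx = L/R = 12000/8500000 = 1.41176 ms.
Per-hop propagation t_prop = 36000000/300000000 = 120 ms.
Pipeline fill: first packet needs 3·t_tx to clear all hops; remaining 184 packets each add one t_tx.
Total = (3+185-1)·t_tx + 3·t_prop = 187·1.41176 + 3·120 = 624.0 ms.

624.0 ms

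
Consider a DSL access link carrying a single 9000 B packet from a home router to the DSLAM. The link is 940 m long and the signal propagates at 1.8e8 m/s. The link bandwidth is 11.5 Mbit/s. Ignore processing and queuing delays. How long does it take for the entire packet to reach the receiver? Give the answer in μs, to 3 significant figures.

L = 9000 × 8 = 72000 bits.
Transmission delay = L/R = 72000 / 11500000 = 6260.87 μs.
Propagation delay = d/s = 940 m / 180000000 m/s = 5.22222 μs.
Total = 6270 μs.

6270 μs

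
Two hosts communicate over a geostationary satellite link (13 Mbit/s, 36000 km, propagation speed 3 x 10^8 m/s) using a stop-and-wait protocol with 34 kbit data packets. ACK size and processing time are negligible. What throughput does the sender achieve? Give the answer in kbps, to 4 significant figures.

140.1 kbps

t_tx = L/R = 34000/13000000 = 0.00261538 s.
t_prop = 36000000/300000000 = 0.12 s; RTT = 0.24 s.
Cycle = t_tx + RTT = 0.242615 s.
Throughput = L / cycle = 34000 / 0.242615 = 140.1 kbps.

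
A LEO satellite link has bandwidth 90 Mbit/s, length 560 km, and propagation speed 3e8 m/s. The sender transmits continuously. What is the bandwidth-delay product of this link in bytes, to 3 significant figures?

21000 bytes

Propagation delay = 560000 / 300000000 = 0.00186667 s.
BDP = R × t_prop = 90000000 × 0.00186667 = 168000 bits.
In bytes: 168000/8 = 21000 bytes.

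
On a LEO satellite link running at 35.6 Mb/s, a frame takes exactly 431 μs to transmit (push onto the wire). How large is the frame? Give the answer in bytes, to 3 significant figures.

L = R × t_tx = 35600000 b/s × 0.000431 s = 15343.6 bits.
In bytes: 15343.6 / 8 = 1920 bytes.

1920 bytes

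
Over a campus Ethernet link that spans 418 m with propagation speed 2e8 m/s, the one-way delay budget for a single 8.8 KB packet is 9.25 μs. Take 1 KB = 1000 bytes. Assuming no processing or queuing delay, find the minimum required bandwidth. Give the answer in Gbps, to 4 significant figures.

9.832 Gbps

L = 70400 bits.
Propagation delay = 418 / 200000000 = 2.09 μs.
Transmission budget = 9.25 − 2.09 = 7.16 μs.
R ≥ L / t_tx = 70400 bits / 7.16e-06 s = 9.832 Gbps.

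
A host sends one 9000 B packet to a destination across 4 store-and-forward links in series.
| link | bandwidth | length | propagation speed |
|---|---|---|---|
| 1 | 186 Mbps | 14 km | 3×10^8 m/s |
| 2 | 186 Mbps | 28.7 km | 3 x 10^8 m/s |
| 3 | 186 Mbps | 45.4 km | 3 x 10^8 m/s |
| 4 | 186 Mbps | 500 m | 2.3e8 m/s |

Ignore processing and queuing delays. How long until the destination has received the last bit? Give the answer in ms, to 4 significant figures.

1.844 ms

L = 9000 × 8 = 72000 bits.
Transmission delay per hop = L/R = 72000/186000000 = 0.387097 ms; 4 hops → 1.54839 ms.
Propagation delays (d/s per hop): 0.0466667, 0.0956667, 0.151333, 0.00217391 ms; sum = 0.295841 ms.
End-to-end = 1.844 ms.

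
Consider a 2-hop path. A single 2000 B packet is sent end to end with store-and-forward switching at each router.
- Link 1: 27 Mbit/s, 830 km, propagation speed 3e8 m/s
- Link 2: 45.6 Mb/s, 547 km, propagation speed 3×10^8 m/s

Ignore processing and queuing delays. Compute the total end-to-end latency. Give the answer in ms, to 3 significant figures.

L = 2000 × 8 = 16000 bits.
Transmission delays (L/R per hop): 0.592593, 0.350877 ms; sum = 0.94347 ms.
Propagation delays (d/s per hop): 2.76667, 1.82333 ms; sum = 4.59 ms.
End-to-end = 5.53 ms.

5.53 ms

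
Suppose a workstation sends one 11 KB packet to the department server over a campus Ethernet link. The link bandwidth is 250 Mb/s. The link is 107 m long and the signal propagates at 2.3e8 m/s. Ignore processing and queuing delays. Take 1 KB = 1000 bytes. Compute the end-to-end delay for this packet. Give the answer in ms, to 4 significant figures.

0.3525 ms

L = 88000 bits.
Transmission delay = L/R = 88000 / 250000000 = 0.352 ms.
Propagation delay = d/s = 107 m / 2.3e+08 m/s = 0.000465217 ms.
Total = 0.3525 ms.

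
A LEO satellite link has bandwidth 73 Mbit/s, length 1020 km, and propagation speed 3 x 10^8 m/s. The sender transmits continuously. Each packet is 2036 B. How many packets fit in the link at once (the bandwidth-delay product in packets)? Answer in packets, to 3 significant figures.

Propagation delay = 1020000 / 300000000 = 0.0034 s.
BDP = R × t_prop = 73000000 × 0.0034 = 248200 bits.
In packets of 16288 bits: 15.2 packets.

15.2 packets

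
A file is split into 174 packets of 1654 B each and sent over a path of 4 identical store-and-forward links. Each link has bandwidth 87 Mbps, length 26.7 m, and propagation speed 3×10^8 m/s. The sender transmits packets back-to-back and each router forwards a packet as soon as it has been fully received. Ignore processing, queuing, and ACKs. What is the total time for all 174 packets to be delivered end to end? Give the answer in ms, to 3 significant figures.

26.9 ms

Per-hop transmission t_tx = L/R = 13232/87000000 = 0.152092 ms.
Per-hop propagation t_prop = 26.7/300000000 = 8.9e-05 ms.
Pipeline fill: first packet needs 4·t_tx to clear all hops; remaining 173 packets each add one t_tx.
Total = (4+174-1)·t_tx + 4·t_prop = 177·0.152092 + 4·8.9e-05 = 26.9 ms.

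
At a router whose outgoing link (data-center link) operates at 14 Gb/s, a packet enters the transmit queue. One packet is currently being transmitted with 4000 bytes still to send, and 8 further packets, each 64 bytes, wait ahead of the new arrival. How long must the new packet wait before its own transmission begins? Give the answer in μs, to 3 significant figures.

2.58 μs

Each queued packet: L/R = 512/14000000000 = 0.0365714 μs.
8 queued → 0.292571 μs.
Plus remaining 32000 bits of current packet: 2.28571 μs.
Queuing delay = 2.58 μs.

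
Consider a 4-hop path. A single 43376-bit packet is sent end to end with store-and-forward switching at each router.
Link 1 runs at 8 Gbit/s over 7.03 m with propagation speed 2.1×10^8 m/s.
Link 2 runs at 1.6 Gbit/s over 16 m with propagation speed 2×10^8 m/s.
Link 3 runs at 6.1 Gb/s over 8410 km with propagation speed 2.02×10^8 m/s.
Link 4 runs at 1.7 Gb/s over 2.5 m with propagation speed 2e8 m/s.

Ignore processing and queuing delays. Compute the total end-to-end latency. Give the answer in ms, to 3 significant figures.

Transmission delays (L/R per hop): 0.005422, 0.02711, 0.00711082, 0.0255153 ms; sum = 0.0651581 ms.
Propagation delays (d/s per hop): 3.34762e-05, 8e-05, 41.6337, 1.25e-05 ms; sum = 41.6338 ms.
End-to-end = 41.7 ms.

41.7 ms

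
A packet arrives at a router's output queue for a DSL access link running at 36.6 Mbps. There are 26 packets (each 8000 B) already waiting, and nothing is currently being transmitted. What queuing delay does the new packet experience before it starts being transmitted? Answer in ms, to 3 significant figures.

Each queued packet: L/R = 64000/36600000 = 1.74863 ms.
26 queued → 45.4645 ms.
Queuing delay = 45.5 ms.

45.5 ms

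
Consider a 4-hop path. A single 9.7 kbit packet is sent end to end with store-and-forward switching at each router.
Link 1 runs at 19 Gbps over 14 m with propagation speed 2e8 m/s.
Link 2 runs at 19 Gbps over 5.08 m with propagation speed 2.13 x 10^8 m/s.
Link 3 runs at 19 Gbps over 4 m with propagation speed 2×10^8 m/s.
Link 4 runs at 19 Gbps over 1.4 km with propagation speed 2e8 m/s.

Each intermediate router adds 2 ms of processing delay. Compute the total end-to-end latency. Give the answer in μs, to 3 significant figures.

6010 μs

L = 9700 bits.
Transmission delay per hop = L/R = 9700/19000000000 = 0.510526 μs; 4 hops → 2.04211 μs.
Propagation delays (d/s per hop): 0.07, 0.0238498, 0.02, 7 μs; sum = 7.11385 μs.
Processing at 3 router(s): 3 × 2 ms = 6000 μs.
End-to-end = 6010 μs.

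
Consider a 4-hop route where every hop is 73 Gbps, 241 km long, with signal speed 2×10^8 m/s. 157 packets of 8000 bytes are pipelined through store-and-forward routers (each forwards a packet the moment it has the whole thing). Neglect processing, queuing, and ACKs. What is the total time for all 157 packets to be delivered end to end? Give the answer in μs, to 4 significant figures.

4960 μs

Per-hop transmission t_tx = L/R = 64000/73000000000 = 0.876712 μs.
Per-hop propagation t_prop = 241000/200000000 = 1205 μs.
Pipeline fill: first packet needs 4·t_tx to clear all hops; remaining 156 packets each add one t_tx.
Total = (4+157-1)·t_tx + 4·t_prop = 160·0.876712 + 4·1205 = 4960 μs.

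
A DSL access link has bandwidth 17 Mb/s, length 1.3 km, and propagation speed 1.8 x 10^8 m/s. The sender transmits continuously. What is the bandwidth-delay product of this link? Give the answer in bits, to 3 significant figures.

123 bits

Propagation delay = 1300 / 180000000 = 7.22222e-06 s.
BDP = R × t_prop = 17000000 × 7.22222e-06 = 122.778 bits.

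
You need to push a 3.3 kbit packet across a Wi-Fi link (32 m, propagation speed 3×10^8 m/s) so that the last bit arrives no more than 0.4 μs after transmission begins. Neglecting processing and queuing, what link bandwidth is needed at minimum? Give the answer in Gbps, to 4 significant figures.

Propagation delay = 32 / 300000000 = 0.106667 μs.
Transmission budget = 0.4 − 0.106667 = 0.293333 μs.
R ≥ L / t_tx = 3300 bits / 2.93333e-07 s = 11.25 Gbps.

11.25 Gbps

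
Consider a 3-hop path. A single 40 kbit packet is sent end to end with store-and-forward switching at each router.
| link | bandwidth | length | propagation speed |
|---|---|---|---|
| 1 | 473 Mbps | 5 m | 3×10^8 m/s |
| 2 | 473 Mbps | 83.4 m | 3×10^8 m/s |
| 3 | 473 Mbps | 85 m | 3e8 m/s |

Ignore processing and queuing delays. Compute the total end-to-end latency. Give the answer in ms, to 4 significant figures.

L = 40000 bits.
Transmission delay per hop = L/R = 40000/473000000 = 0.0845666 ms; 3 hops → 0.2537 ms.
Propagation delays (d/s per hop): 1.66667e-05, 0.000278, 0.000283333 ms; sum = 0.000578 ms.
End-to-end = 0.2543 ms.

0.2543 ms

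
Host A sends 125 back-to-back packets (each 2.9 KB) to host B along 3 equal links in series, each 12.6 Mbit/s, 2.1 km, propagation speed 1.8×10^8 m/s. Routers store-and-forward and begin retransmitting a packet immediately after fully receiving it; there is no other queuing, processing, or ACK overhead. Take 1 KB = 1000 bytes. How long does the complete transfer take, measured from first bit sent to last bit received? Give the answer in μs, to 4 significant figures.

233900 μs

Per-hop transmission t_tx = L/R = 23200/12600000 = 1841.27 μs.
Per-hop propagation t_prop = 2100/180000000 = 11.6667 μs.
Pipeline fill: first packet needs 3·t_tx to clear all hops; remaining 124 packets each add one t_tx.
Total = (3+125-1)·t_tx + 3·t_prop = 127·1841.27 + 3·11.6667 = 233900 μs.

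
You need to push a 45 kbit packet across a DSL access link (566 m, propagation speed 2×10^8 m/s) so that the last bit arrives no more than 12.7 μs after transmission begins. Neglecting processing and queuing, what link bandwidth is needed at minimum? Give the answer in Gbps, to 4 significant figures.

Propagation delay = 566 / 200000000 = 2.83 μs.
Transmission budget = 12.7 − 2.83 = 9.87 μs.
R ≥ L / t_tx = 45000 bits / 9.87e-06 s = 4.559 Gbps.

4.559 Gbps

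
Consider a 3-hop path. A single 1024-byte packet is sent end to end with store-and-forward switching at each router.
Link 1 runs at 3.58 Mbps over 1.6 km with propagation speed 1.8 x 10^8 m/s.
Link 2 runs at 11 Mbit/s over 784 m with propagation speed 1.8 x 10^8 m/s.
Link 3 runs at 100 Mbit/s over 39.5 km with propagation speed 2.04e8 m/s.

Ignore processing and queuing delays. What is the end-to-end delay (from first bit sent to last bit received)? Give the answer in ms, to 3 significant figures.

L = 1024 × 8 = 8192 bits.
Transmission delays (L/R per hop): 2.28827, 0.744727, 0.08192 ms; sum = 3.11492 ms.
Propagation delays (d/s per hop): 0.00888889, 0.00435556, 0.193627 ms; sum = 0.206872 ms.
End-to-end = 3.32 ms.

3.32 ms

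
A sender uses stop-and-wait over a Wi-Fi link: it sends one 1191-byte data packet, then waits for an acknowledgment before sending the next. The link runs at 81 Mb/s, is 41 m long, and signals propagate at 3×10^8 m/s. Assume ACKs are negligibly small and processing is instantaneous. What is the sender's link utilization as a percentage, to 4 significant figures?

99.77 %

t_tx = L/R = 9528/81000000 = 0.00011763 s.
t_prop = 41/300000000 = 1.36667e-07 s; RTT = 2.73333e-07 s.
Cycle = t_tx + RTT = 0.000117903 s.
Utilization = t_tx / cycle = 0.00011763/0.000117903 = 99.77 %.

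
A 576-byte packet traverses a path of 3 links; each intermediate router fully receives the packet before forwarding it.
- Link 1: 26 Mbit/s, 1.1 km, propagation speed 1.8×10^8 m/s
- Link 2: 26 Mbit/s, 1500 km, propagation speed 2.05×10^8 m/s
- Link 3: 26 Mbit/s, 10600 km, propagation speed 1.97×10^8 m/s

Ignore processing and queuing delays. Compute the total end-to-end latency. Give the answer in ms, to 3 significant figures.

61.7 ms

L = 576 × 8 = 4608 bits.
Transmission delay per hop = L/R = 4608/26000000 = 0.177231 ms; 3 hops → 0.531692 ms.
Propagation delays (d/s per hop): 0.00611111, 7.31707, 53.8071 ms; sum = 61.1303 ms.
End-to-end = 61.7 ms.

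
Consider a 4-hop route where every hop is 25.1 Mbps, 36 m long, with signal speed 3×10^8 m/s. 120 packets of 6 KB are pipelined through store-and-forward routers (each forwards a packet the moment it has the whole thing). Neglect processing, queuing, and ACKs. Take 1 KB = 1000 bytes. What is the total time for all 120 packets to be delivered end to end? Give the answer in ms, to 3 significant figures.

235 ms

Per-hop transmission t_tx = L/R = 48000/25100000 = 1.91235 ms.
Per-hop propagation t_prop = 36/300000000 = 0.00012 ms.
Pipeline fill: first packet needs 4·t_tx to clear all hops; remaining 119 packets each add one t_tx.
Total = (4+120-1)·t_tx + 4·t_prop = 123·1.91235 + 4·0.00012 = 235 ms.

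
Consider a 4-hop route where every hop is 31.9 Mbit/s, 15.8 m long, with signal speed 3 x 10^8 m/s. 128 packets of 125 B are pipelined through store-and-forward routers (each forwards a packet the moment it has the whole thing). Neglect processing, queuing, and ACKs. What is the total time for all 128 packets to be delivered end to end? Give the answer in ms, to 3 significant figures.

Per-hop transmission t_tx = L/R = 1000/31900000 = 0.031348 ms.
Per-hop propagation t_prop = 15.8/300000000 = 5.26667e-05 ms.
Pipeline fill: first packet needs 4·t_tx to clear all hops; remaining 127 packets each add one t_tx.
Total = (4+128-1)·t_tx + 4·t_prop = 131·0.031348 + 4·5.26667e-05 = 4.11 ms.

4.11 ms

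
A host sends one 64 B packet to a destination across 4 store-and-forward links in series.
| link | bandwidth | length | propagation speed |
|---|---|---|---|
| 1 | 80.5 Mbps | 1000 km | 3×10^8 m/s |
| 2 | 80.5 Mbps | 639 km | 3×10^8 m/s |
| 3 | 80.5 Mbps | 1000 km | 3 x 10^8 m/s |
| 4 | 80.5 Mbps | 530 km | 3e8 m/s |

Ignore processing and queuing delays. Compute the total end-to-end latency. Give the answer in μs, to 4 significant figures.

L = 64 × 8 = 512 bits.
Transmission delay per hop = L/R = 512/80500000 = 6.36025 μs; 4 hops → 25.441 μs.
Propagation delays (d/s per hop): 3333.33, 2130, 3333.33, 1766.67 μs; sum = 10563.3 μs.
End-to-end = 10590 μs.

10590 μs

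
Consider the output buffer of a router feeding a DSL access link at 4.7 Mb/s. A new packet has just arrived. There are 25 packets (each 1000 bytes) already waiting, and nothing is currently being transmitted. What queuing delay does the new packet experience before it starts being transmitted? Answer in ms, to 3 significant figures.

Each queued packet: L/R = 8000/4700000 = 1.70213 ms.
25 queued → 42.5532 ms.
Queuing delay = 42.6 ms.

42.6 ms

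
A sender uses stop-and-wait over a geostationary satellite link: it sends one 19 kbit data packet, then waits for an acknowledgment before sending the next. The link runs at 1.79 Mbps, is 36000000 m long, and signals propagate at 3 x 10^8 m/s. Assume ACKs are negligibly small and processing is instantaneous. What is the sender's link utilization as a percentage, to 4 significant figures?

t_tx = L/R = 19000/1790000 = 0.0106145 s.
t_prop = 36000000/300000000 = 0.12 s; RTT = 0.24 s.
Cycle = t_tx + RTT = 0.250615 s.
Utilization = t_tx / cycle = 0.0106145/0.250615 = 4.235 %.

4.235 %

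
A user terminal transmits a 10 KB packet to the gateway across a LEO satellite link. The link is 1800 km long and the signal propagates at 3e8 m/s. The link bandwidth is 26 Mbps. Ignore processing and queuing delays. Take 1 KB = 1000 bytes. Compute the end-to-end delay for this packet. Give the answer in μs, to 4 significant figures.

L = 80000 bits.
Transmission delay = L/R = 80000 / 26000000 = 3076.92 μs.
Propagation delay = d/s = 1800000 m / 300000000 m/s = 6000 μs.
Total = 9077 μs.

9077 μs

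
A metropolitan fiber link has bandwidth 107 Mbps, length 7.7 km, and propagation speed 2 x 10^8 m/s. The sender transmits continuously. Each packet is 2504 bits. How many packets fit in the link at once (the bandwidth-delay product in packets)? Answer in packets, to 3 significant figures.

1.65 packets

Propagation delay = 7700 / 200000000 = 3.85e-05 s.
BDP = R × t_prop = 107000000 × 3.85e-05 = 4119.5 bits.
In packets of 2504 bits: 1.65 packets.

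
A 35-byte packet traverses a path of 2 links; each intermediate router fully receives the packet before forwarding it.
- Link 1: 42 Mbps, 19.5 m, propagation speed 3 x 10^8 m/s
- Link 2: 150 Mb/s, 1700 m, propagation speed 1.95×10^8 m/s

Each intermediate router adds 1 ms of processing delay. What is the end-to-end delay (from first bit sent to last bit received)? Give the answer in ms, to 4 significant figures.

L = 35 × 8 = 280 bits.
Transmission delays (L/R per hop): 0.00666667, 0.00186667 ms; sum = 0.00853333 ms.
Propagation delays (d/s per hop): 6.5e-05, 0.00871795 ms; sum = 0.00878295 ms.
Processing at 1 router(s): 1 × 1 ms = 1 ms.
End-to-end = 1.017 ms.

1.017 ms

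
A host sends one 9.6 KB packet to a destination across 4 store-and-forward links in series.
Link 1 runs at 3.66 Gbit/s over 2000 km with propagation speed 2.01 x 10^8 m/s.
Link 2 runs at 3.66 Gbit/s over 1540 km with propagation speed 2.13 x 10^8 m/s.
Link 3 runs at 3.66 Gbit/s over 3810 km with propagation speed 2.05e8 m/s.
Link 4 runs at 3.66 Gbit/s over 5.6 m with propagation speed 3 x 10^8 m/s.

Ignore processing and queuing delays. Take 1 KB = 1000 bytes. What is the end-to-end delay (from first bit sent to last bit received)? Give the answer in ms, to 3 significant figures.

L = 76800 bits.
Transmission delay per hop = L/R = 76800/3660000000 = 0.0209836 ms; 4 hops → 0.0839344 ms.
Propagation delays (d/s per hop): 9.95025, 7.23005, 18.5854, 1.86667e-05 ms; sum = 35.7657 ms.
End-to-end = 35.8 ms.

35.8 ms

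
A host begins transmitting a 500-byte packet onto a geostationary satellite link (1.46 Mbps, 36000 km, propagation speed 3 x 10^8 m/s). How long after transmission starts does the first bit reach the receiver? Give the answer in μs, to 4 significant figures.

First bit experiences only propagation delay: d/s = 36000000/300000000 = 120000 μs.

120000 μs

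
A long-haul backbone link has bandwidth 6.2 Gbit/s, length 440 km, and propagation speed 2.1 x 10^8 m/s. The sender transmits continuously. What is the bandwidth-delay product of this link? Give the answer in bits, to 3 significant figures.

Propagation delay = 440000 / 210000000 = 0.00209524 s.
BDP = R × t_prop = 6200000000 × 0.00209524 = 12990500 bits.

13000000 bits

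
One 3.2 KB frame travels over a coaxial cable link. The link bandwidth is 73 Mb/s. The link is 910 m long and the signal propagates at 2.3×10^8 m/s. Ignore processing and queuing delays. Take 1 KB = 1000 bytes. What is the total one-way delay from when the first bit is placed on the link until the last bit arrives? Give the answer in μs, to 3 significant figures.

L = 25600 bits.
Transmission delay = L/R = 25600 / 73000000 = 350.685 μs.
Propagation delay = d/s = 910 m / 2.3e+08 m/s = 3.95652 μs.
Total = 355 μs.

355 μs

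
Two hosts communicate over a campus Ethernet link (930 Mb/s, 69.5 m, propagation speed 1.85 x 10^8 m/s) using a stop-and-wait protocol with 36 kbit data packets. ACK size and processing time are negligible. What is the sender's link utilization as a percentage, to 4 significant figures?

98.10 %

t_tx = L/R = 36000/930000000 = 3.87097e-05 s.
t_prop = 69.5/185000000 = 3.75676e-07 s; RTT = 7.51351e-07 s.
Cycle = t_tx + RTT = 3.9461e-05 s.
Utilization = t_tx / cycle = 3.87097e-05/3.9461e-05 = 98.10 %.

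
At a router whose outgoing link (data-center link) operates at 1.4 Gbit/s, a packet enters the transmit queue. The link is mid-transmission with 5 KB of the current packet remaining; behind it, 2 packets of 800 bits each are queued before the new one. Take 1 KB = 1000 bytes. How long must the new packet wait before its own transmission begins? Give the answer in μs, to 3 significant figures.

Each queued packet: L/R = 800/1400000000 = 0.571429 μs.
2 queued → 1.14286 μs.
Plus remaining 40000 bits of current packet: 28.5714 μs.
Queuing delay = 29.7 μs.

29.7 μs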